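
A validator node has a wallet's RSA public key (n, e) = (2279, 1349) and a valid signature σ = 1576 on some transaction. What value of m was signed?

σ^2 ≡ 1576^2 = 2483776 ≡ 1945
σ^4 ≡ 1945^2 = 3783025 ≡ 2164
σ^8 ≡ 2164^2 = 4682896 ≡ 1830
σ^16 ≡ 1830^2 = 3348900 ≡ 1049
σ^32 ≡ 1049^2 = 1100401 ≡ 1923
σ^64 ≡ 1923^2 = 3697929 ≡ 1391
σ^128 ≡ 1391^2 = 1934881 ≡ 10
σ^256 ≡ 10^2 = 100
σ^512 ≡ 100^2 = 10000 ≡ 884
σ^1024 ≡ 884^2 = 781456 ≡ 2038
1349 = 1024 + 256 + 64 + 4 + 1, so σ^1349 ≡ 2038·100·1391·2164·1576 ≡ 349 (mod 2279)

349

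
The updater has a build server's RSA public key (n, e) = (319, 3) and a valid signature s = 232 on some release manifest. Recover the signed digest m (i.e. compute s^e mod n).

232

s^2 ≡ 232^2 = 53824 ≡ 232
3 = 2 + 1, so s^3 ≡ 232·232 ≡ 232 (mod 319)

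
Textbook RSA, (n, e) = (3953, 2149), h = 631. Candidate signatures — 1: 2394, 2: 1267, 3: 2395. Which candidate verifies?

Candidate 1: Squares mod 3953: 2394^1≡2394, 2394^2≡3339, 2394^4≡1461, 2394^8≡3854, 2394^16≡1895, 2394^32≡1701, 2394^64≡3758, 2394^128≡2448, 2394^256≡3909, 2394^512≡1936, 2394^1024≡652, 2394^2048≡2133; 2149 = 2048 + 64 + 32 + 4 + 1, so 2394^2149 ≡ 2133·3758·1701·1461·2394 ≡ 1662 (mod 3953)
Candidate 2: Squares mod 3953: 1267^1≡1267, 1267^2≡371, 1267^4≡3239, 1267^8≡3812, 1267^16≡116, 1267^32≡1597, 1267^64≡724, 1267^128≡2380, 1267^256≡3704, 1267^512≡2706, 1267^1024≡1480, 1267^2048≡438; 2149 = 2048 + 64 + 32 + 4 + 1, so 1267^2149 ≡ 438·724·1597·3239·1267 ≡ 3662 (mod 3953)
Candidate 3: Squares mod 3953: 2395^1≡2395, 2395^2≡222, 2395^4≡1848, 2395^8≡3665, 2395^16≡3884, 2395^32≡808, 2395^64≡619, 2395^128≡3673, 2395^256≡3293, 2395^512≡770, 2395^1024≡3903, 2395^2048≡2500; 2149 = 2048 + 64 + 32 + 4 + 1, so 2395^2149 ≡ 2500·619·808·1848·2395 ≡ 631 (mod 3953)
  → matches h = 631

3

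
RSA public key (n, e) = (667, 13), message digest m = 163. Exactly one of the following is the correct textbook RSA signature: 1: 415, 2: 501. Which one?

2

Candidate 1: 415^13 mod 667 = 622
Candidate 2: 501^13 mod 667 = 163
  → matches m = 163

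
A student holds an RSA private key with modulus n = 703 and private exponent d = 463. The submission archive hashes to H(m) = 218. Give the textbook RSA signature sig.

Squares mod 703: (H(m))^1≡218, (H(m))^2≡423, (H(m))^4≡367, (H(m))^8≡416, (H(m))^16≡118, (H(m))^32≡567, (H(m))^64≡218, (H(m))^128≡423, (H(m))^256≡367
463 = 256 + 128 + 64 + 8 + 4 + 2 + 1, so (H(m))^463 ≡ 367·423·218·416·367·423·218 ≡ 367 (mod 703)

367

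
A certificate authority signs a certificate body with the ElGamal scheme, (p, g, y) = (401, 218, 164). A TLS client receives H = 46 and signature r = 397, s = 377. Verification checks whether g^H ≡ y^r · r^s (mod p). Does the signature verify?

verifies

Left side g^H mod p:
Squares mod 401: 218^1≡218, 218^2≡206, 218^4≡331, 218^8≡88, 218^16≡125, 218^32≡387
46 = 32 + 8 + 4 + 2, so 218^46 ≡ 387·88·331·206 ≡ 338 (mod 401)
Right side y^r · r^s mod p:
Squares mod 401: 164^1≡164, 164^2≡29, 164^4≡39, 164^8≡318, 164^16≡72, 164^32≡372, 164^64≡39, 164^128≡318, 164^256≡72
397 = 256 + 128 + 8 + 4 + 1, so 164^397 ≡ 72·318·318·39·164 ≡ 179 (mod 401)
Squares mod 401: 397^1≡397, 397^2≡16, 397^4≡256, 397^8≡173, 397^16≡255, 397^32≡63, 397^64≡360, 397^128≡77, 397^256≡315
377 = 256 + 64 + 32 + 16 + 8 + 1, so 397^377 ≡ 315·360·63·255·173·397 ≡ 320 (mod 401)
179·320 = 57280 ≡ 338 (mod 401)
338 ≡ 338 (mod 401), so the signature is genuine.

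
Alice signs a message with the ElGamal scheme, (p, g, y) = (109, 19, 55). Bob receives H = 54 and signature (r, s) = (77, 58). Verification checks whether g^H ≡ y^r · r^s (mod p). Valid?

no

Left side g^H mod p:
19^2 = 361 ≡ 34
19^4 ≡ 34^2 = 1156 ≡ 66
19^8 ≡ 66^2 = 4356 ≡ 105
19^16 ≡ 105^2 = 11025 ≡ 16
19^32 ≡ 16^2 = 256 ≡ 38
54 = 32 + 16 + 4 + 2, so 19^54 ≡ 38·16·66·34 ≡ 108 (mod 109)
Right side y^r · r^s mod p:
55^2 = 3025 ≡ 82
55^4 ≡ 82^2 = 6724 ≡ 75
55^8 ≡ 75^2 = 5625 ≡ 66
55^16 ≡ 66^2 = 4356 ≡ 105
55^32 ≡ 105^2 = 11025 ≡ 16
55^64 ≡ 16^2 = 256 ≡ 38
77 = 64 + 8 + 4 + 1, so 55^77 ≡ 38·66·75·55 ≡ 92 (mod 109)
77^2 = 5929 ≡ 43
77^4 ≡ 43^2 = 1849 ≡ 105
77^8 ≡ 105^2 = 11025 ≡ 16
77^16 ≡ 16^2 = 256 ≡ 38
77^32 ≡ 38^2 = 1444 ≡ 27
58 = 32 + 16 + 8 + 2, so 77^58 ≡ 27·38·16·43 ≡ 4 (mod 109)
92·4 = 368 ≡ 41 (mod 109)
108 ≠ 41, so verification fails.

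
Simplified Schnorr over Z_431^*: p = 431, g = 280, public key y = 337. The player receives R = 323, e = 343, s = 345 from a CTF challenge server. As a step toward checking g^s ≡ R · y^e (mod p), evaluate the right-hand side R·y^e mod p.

47

337^2 = 113569 ≡ 216
337^4 ≡ 216^2 = 46656 ≡ 108
337^8 ≡ 108^2 = 11664 ≡ 27
337^16 ≡ 27^2 = 729 ≡ 298
337^32 ≡ 298^2 = 88804 ≡ 18
337^64 ≡ 18^2 = 324
337^128 ≡ 324^2 = 104976 ≡ 243
337^256 ≡ 243^2 = 59049 ≡ 2
343 = 256 + 64 + 16 + 4 + 2 + 1, so 337^343 ≡ 2·324·298·108·216·337 ≡ 243 (mod 431)
R · y^e ≡ 323·243 = 78489 ≡ 47 (mod 431)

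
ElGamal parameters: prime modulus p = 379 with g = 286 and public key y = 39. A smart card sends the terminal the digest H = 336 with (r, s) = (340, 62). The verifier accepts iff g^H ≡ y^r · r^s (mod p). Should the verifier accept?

Left side g^H mod p:
Squares mod 379: 286^1≡286, 286^2≡311, 286^4≡76, 286^8≡91, 286^16≡322, 286^32≡217, 286^64≡93, 286^128≡311, 286^256≡76
336 = 256 + 64 + 16, so 286^336 ≡ 76·93·322 ≡ 1 (mod 379)
Right side y^r · r^s mod p:
Squares mod 379: 39^1≡39, 39^2≡5, 39^4≡25, 39^8≡246, 39^16≡255, 39^32≡216, 39^64≡39, 39^128≡5, 39^256≡25
340 = 256 + 64 + 16 + 4, so 39^340 ≡ 25·39·255·25 ≡ 25 (mod 379)
Squares mod 379: 340^1≡340, 340^2≡5, 340^4≡25, 340^8≡246, 340^16≡255, 340^32≡216
62 = 32 + 16 + 8 + 4 + 2, so 340^62 ≡ 216·255·246·25·5 ≡ 311 (mod 379)
25·311 = 7775 ≡ 195 (mod 379)
1 ≠ 195, so verification fails.

reject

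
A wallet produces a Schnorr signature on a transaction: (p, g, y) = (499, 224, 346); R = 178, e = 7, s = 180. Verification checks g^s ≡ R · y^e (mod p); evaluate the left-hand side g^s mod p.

156

224^2 = 50176 ≡ 276
224^4 ≡ 276^2 = 76176 ≡ 328
224^8 ≡ 328^2 = 107584 ≡ 299
224^16 ≡ 299^2 = 89401 ≡ 80
224^32 ≡ 80^2 = 6400 ≡ 412
224^64 ≡ 412^2 = 169744 ≡ 84
224^128 ≡ 84^2 = 7056 ≡ 70
180 = 128 + 32 + 16 + 4, so 224^180 ≡ 70·412·80·328 ≡ 156 (mod 499)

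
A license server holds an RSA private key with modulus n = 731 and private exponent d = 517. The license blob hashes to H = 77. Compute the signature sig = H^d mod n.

H^517 mod 731 = 501

501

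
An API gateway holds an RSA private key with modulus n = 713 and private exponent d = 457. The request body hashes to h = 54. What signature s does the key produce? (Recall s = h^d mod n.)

h^457 mod 713 = 680

680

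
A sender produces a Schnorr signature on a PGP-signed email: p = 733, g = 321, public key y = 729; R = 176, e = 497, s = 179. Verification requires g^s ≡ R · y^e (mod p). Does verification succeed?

fails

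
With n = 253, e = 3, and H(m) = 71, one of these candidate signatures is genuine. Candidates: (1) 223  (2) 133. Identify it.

1

Candidate 1: 223^2 = 49729 ≡ 141; 3 = 2 + 1, so 223^3 ≡ 141·223 ≡ 71 (mod 253)
  → matches H(m) = 71
Candidate 2: 133^2 = 17689 ≡ 232; 3 = 2 + 1, so 133^3 ≡ 232·133 ≡ 243 (mod 253)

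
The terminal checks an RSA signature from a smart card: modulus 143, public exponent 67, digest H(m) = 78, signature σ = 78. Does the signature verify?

σ^2 ≡ 78^2 = 6084 ≡ 78
σ^4 ≡ 78^2 = 6084 ≡ 78
σ^8 ≡ 78^2 = 6084 ≡ 78
σ^16 ≡ 78^2 = 6084 ≡ 78
σ^32 ≡ 78^2 = 6084 ≡ 78
σ^64 ≡ 78^2 = 6084 ≡ 78
67 = 64 + 2 + 1, so σ^67 ≡ 78·78·78 ≡ 78 (mod 143)
78 = H(m), so the signature checks out.

verifies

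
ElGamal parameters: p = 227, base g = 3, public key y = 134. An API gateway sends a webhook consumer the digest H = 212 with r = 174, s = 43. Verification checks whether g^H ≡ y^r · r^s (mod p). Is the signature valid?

invalid

Left side g^H mod p:
3^2 = 9
3^4 ≡ 9^2 = 81
3^8 ≡ 81^2 = 6561 ≡ 205
3^16 ≡ 205^2 = 42025 ≡ 30
3^32 ≡ 30^2 = 900 ≡ 219
3^64 ≡ 219^2 = 47961 ≡ 64
3^128 ≡ 64^2 = 4096 ≡ 10
212 = 128 + 64 + 16 + 4, so 3^212 ≡ 10·64·30·81 ≡ 23 (mod 227)
Right side y^r · r^s mod p:
134^2 = 17956 ≡ 23
134^4 ≡ 23^2 = 529 ≡ 75
134^8 ≡ 75^2 = 5625 ≡ 177
134^16 ≡ 177^2 = 31329 ≡ 3
134^32 ≡ 3^2 = 9
134^64 ≡ 9^2 = 81
134^128 ≡ 81^2 = 6561 ≡ 205
174 = 128 + 32 + 8 + 4 + 2, so 134^174 ≡ 205·9·177·75·23 ≡ 63 (mod 227)
174^2 = 30276 ≡ 85
174^4 ≡ 85^2 = 7225 ≡ 188
174^8 ≡ 188^2 = 35344 ≡ 159
174^16 ≡ 159^2 = 25281 ≡ 84
174^32 ≡ 84^2 = 7056 ≡ 19
43 = 32 + 8 + 2 + 1, so 174^43 ≡ 19·159·85·174 ≡ 180 (mod 227)
63·180 = 11340 ≡ 217 (mod 227)
23 ≠ 217, so verification fails.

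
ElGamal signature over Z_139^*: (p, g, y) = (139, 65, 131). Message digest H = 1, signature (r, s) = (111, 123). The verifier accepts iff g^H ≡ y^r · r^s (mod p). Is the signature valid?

invalid

Left side g^H mod p:
65^1 mod 139 = 65
Right side y^r · r^s mod p:
Squares mod 139: 131^1≡131, 131^2≡64, 131^4≡65, 131^8≡55, 131^16≡106, 131^32≡116, 131^64≡112
111 = 64 + 32 + 8 + 4 + 2 + 1, so 131^111 ≡ 112·116·55·65·64·131 ≡ 77 (mod 139)
Squares mod 139: 111^1≡111, 111^2≡89, 111^4≡137, 111^8≡4, 111^16≡16, 111^32≡117, 111^64≡67
123 = 64 + 32 + 16 + 8 + 2 + 1, so 111^123 ≡ 67·117·16·4·89·111 ≡ 33 (mod 139)
77·33 = 2541 ≡ 39 (mod 139)
65 ≠ 39, so verification fails.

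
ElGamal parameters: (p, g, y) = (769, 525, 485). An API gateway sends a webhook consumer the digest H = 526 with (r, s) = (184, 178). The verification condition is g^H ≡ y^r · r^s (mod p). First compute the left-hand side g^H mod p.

581

525^526 mod 769 = 581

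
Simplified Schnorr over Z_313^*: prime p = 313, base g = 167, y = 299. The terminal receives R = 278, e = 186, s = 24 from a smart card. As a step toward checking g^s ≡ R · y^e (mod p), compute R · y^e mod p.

48

299^2 = 89401 ≡ 196
299^4 ≡ 196^2 = 38416 ≡ 230
299^8 ≡ 230^2 = 52900 ≡ 3
299^16 ≡ 3^2 = 9
299^32 ≡ 9^2 = 81
299^64 ≡ 81^2 = 6561 ≡ 301
299^128 ≡ 301^2 = 90601 ≡ 144
186 = 128 + 32 + 16 + 8 + 2, so 299^186 ≡ 144·81·9·3·196 ≡ 97 (mod 313)
R · y^e ≡ 278·97 = 26966 ≡ 48 (mod 313)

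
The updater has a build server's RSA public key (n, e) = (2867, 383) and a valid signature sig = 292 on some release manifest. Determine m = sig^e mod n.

sig^2 ≡ 292^2 = 85264 ≡ 2121
sig^4 ≡ 2121^2 = 4498641 ≡ 318
sig^8 ≡ 318^2 = 101124 ≡ 779
sig^16 ≡ 779^2 = 606841 ≡ 1904
sig^32 ≡ 1904^2 = 3625216 ≡ 1328
sig^64 ≡ 1328^2 = 1763584 ≡ 379
sig^128 ≡ 379^2 = 143641 ≡ 291
sig^256 ≡ 291^2 = 84681 ≡ 1538
383 = 256 + 64 + 32 + 16 + 8 + 4 + 2 + 1, so sig^383 ≡ 1538·379·1328·1904·779·318·2121·292 ≡ 1356 (mod 2867)

1356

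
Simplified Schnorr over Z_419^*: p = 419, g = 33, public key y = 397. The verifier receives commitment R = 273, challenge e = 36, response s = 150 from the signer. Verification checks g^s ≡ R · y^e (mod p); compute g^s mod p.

177

33^2 = 1089 ≡ 251
33^4 ≡ 251^2 = 63001 ≡ 151
33^8 ≡ 151^2 = 22801 ≡ 175
33^16 ≡ 175^2 = 30625 ≡ 38
33^32 ≡ 38^2 = 1444 ≡ 187
33^64 ≡ 187^2 = 34969 ≡ 192
33^128 ≡ 192^2 = 36864 ≡ 411
150 = 128 + 16 + 4 + 2, so 33^150 ≡ 411·38·151·251 ≡ 177 (mod 419)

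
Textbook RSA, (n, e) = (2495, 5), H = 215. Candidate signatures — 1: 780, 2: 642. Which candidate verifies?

Candidate 1: 780^2 = 608400 ≡ 2115; 780^4 ≡ 2115^2 = 4473225 ≡ 2185; 5 = 4 + 1, so 780^5 ≡ 2185·780 ≡ 215 (mod 2495)
  → matches H = 215
Candidate 2: 642^2 = 412164 ≡ 489; 642^4 ≡ 489^2 = 239121 ≡ 2096; 5 = 4 + 1, so 642^5 ≡ 2096·642 ≡ 827 (mod 2495)

1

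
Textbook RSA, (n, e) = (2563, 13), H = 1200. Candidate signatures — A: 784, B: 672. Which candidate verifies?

B

Candidate A: 784^13 mod 2563 = 1479
Candidate B: 672^13 mod 2563 = 1200
  → matches H = 1200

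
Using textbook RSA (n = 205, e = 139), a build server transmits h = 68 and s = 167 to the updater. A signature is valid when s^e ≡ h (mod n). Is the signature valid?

Squares mod 205: s^1≡167, s^2≡9, s^4≡81, s^8≡1, s^16≡1, s^32≡1, s^64≡1, s^128≡1
139 = 128 + 8 + 2 + 1, so s^139 ≡ 1·1·9·167 ≡ 68 (mod 205)
Since 68 equals the digest 68, verification succeeds.

valid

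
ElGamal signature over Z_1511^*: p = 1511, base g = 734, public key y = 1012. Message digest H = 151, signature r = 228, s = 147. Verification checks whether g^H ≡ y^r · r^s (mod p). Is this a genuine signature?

genuine

Left side g^H mod p:
734^2 = 538756 ≡ 840
734^4 ≡ 840^2 = 705600 ≡ 1474
734^8 ≡ 1474^2 = 2172676 ≡ 1369
734^16 ≡ 1369^2 = 1874161 ≡ 521
734^32 ≡ 521^2 = 271441 ≡ 972
734^64 ≡ 972^2 = 944784 ≡ 409
734^128 ≡ 409^2 = 167281 ≡ 1071
151 = 128 + 16 + 4 + 2 + 1, so 734^151 ≡ 1071·521·1474·840·734 ≡ 534 (mod 1511)
Right side y^r · r^s mod p:
1012^2 = 1024144 ≡ 1197
1012^4 ≡ 1197^2 = 1432809 ≡ 381
1012^8 ≡ 381^2 = 145161 ≡ 105
1012^16 ≡ 105^2 = 11025 ≡ 448
1012^32 ≡ 448^2 = 200704 ≡ 1252
1012^64 ≡ 1252^2 = 1567504 ≡ 597
1012^128 ≡ 597^2 = 356409 ≡ 1324
228 = 128 + 64 + 32 + 4, so 1012^228 ≡ 1324·597·1252·381 ≡ 394 (mod 1511)
228^2 = 51984 ≡ 610
228^4 ≡ 610^2 = 372100 ≡ 394
228^8 ≡ 394^2 = 155236 ≡ 1114
228^16 ≡ 1114^2 = 1240996 ≡ 465
228^32 ≡ 465^2 = 216225 ≡ 152
228^64 ≡ 152^2 = 23104 ≡ 439
228^128 ≡ 439^2 = 192721 ≡ 824
147 = 128 + 16 + 2 + 1, so 228^147 ≡ 824·465·610·228 ≡ 707 (mod 1511)
394·707 = 278558 ≡ 534 (mod 1511)
534 ≡ 534 (mod 1511), so the signature is genuine.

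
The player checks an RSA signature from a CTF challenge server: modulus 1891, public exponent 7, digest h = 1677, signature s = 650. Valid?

s^2 ≡ 650^2 = 422500 ≡ 807
s^4 ≡ 807^2 = 651249 ≡ 745
7 = 4 + 2 + 1, so s^7 ≡ 745·807·650 ≡ 1363 (mod 1891)
1363 ≠ 1677, so verification fails.

no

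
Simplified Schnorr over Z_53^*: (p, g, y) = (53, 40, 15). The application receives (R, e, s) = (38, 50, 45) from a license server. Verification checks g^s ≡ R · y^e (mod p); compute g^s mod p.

Squares mod 53: 40^1≡40, 40^2≡10, 40^4≡47, 40^8≡36, 40^16≡24, 40^32≡46
45 = 32 + 8 + 4 + 1, so 40^45 ≡ 46·36·47·40 ≡ 7 (mod 53)

7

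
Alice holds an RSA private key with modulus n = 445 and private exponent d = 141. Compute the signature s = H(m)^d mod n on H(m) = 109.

424

(H(m))^141 mod 445 = 424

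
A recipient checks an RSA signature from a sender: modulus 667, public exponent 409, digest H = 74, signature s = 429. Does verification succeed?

s^2 ≡ 429^2 = 184041 ≡ 616
s^4 ≡ 616^2 = 379456 ≡ 600
s^8 ≡ 600^2 = 360000 ≡ 487
s^16 ≡ 487^2 = 237169 ≡ 384
s^32 ≡ 384^2 = 147456 ≡ 49
s^64 ≡ 49^2 = 2401 ≡ 400
s^128 ≡ 400^2 = 160000 ≡ 587
s^256 ≡ 587^2 = 344569 ≡ 397
409 = 256 + 128 + 16 + 8 + 1, so s^409 ≡ 397·587·384·487·429 ≡ 74 (mod 667)
s^409 mod 667 = 74 matches H.

passes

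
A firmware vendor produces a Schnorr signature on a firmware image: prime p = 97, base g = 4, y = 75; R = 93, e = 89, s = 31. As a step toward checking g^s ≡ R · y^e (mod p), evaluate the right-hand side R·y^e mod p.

75^2 = 5625 ≡ 96
75^4 ≡ 96^2 = 9216 ≡ 1
75^8 ≡ 1^2 = 1
75^16 ≡ 1^2 = 1
75^32 ≡ 1^2 = 1
75^64 ≡ 1^2 = 1
89 = 64 + 16 + 8 + 1, so 75^89 ≡ 1·1·1·75 ≡ 75 (mod 97)
R · y^e ≡ 93·75 = 6975 ≡ 88 (mod 97)

88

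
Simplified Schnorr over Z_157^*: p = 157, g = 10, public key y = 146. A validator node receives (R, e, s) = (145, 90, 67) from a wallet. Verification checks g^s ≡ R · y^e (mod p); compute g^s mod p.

10^2 = 100
10^4 ≡ 100^2 = 10000 ≡ 109
10^8 ≡ 109^2 = 11881 ≡ 106
10^16 ≡ 106^2 = 11236 ≡ 89
10^32 ≡ 89^2 = 7921 ≡ 71
10^64 ≡ 71^2 = 5041 ≡ 17
67 = 64 + 2 + 1, so 10^67 ≡ 17·100·10 ≡ 44 (mod 157)

44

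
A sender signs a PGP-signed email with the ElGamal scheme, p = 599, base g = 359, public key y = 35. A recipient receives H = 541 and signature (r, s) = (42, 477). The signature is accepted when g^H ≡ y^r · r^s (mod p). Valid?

no

Left side g^H mod p:
359^2 = 128881 ≡ 96
359^4 ≡ 96^2 = 9216 ≡ 231
359^8 ≡ 231^2 = 53361 ≡ 50
359^16 ≡ 50^2 = 2500 ≡ 104
359^32 ≡ 104^2 = 10816 ≡ 34
359^64 ≡ 34^2 = 1156 ≡ 557
359^128 ≡ 557^2 = 310249 ≡ 566
359^256 ≡ 566^2 = 320356 ≡ 490
359^512 ≡ 490^2 = 240100 ≡ 500
541 = 512 + 16 + 8 + 4 + 1, so 359^541 ≡ 500·104·50·231·359 ≡ 331 (mod 599)
Right side y^r · r^s mod p:
35^2 = 1225 ≡ 27
35^4 ≡ 27^2 = 729 ≡ 130
35^8 ≡ 130^2 = 16900 ≡ 128
35^16 ≡ 128^2 = 16384 ≡ 211
35^32 ≡ 211^2 = 44521 ≡ 195
42 = 32 + 8 + 2, so 35^42 ≡ 195·128·27 ≡ 45 (mod 599)
42^2 = 1764 ≡ 566
42^4 ≡ 566^2 = 320356 ≡ 490
42^8 ≡ 490^2 = 240100 ≡ 500
42^16 ≡ 500^2 = 250000 ≡ 217
42^32 ≡ 217^2 = 47089 ≡ 367
42^64 ≡ 367^2 = 134689 ≡ 513
42^128 ≡ 513^2 = 263169 ≡ 208
42^256 ≡ 208^2 = 43264 ≡ 136
477 = 256 + 128 + 64 + 16 + 8 + 4 + 1, so 42^477 ≡ 136·208·513·217·500·490·42 ≡ 87 (mod 599)
45·87 = 3915 ≡ 321 (mod 599)
331 ≠ 321, so verification fails.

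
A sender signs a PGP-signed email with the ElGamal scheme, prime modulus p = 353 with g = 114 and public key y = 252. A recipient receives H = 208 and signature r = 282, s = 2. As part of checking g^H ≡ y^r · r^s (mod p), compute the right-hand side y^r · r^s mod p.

16

252^2 = 63504 ≡ 317
252^4 ≡ 317^2 = 100489 ≡ 237
252^8 ≡ 237^2 = 56169 ≡ 42
252^16 ≡ 42^2 = 1764 ≡ 352
252^32 ≡ 352^2 = 123904 ≡ 1
252^64 ≡ 1^2 = 1
252^128 ≡ 1^2 = 1
252^256 ≡ 1^2 = 1
282 = 256 + 16 + 8 + 2, so 252^282 ≡ 1·352·42·317 ≡ 100 (mod 353)
282^2 = 79524 ≡ 99
y^r · r^s ≡ 100·99 = 9900 ≡ 16 (mod 353)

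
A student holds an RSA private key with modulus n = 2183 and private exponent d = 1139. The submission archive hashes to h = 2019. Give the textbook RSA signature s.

152

Squares mod 2183: h^1≡2019, h^2≡700, h^4≡1008, h^8≡969, h^16≡271, h^32≡1402, h^64≡904, h^128≡774, h^256≡934, h^512≡1339, h^1024≡678
1139 = 1024 + 64 + 32 + 16 + 2 + 1, so h^1139 ≡ 678·904·1402·271·700·2019 ≡ 152 (mod 2183)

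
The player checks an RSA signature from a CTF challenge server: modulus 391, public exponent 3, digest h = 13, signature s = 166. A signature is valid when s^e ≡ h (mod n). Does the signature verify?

s^3 mod 391 = 378
The recovered value 378 does not match the digest 13.

does not verify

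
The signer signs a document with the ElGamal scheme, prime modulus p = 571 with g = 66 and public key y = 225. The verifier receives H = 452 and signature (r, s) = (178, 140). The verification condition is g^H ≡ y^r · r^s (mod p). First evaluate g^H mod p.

66^2 = 4356 ≡ 359
66^4 ≡ 359^2 = 128881 ≡ 406
66^8 ≡ 406^2 = 164836 ≡ 388
66^16 ≡ 388^2 = 150544 ≡ 371
66^32 ≡ 371^2 = 137641 ≡ 30
66^64 ≡ 30^2 = 900 ≡ 329
66^128 ≡ 329^2 = 108241 ≡ 322
66^256 ≡ 322^2 = 103684 ≡ 333
452 = 256 + 128 + 64 + 4, so 66^452 ≡ 333·322·329·406 ≡ 312 (mod 571)

312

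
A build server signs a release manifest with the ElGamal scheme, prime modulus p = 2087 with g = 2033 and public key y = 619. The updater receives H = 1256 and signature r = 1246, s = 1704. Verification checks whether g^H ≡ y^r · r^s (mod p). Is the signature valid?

Left side g^H mod p:
2033^2 = 4133089 ≡ 829
2033^4 ≡ 829^2 = 687241 ≡ 618
2033^8 ≡ 618^2 = 381924 ≡ 3
2033^16 ≡ 3^2 = 9
2033^32 ≡ 9^2 = 81
2033^64 ≡ 81^2 = 6561 ≡ 300
2033^128 ≡ 300^2 = 90000 ≡ 259
2033^256 ≡ 259^2 = 67081 ≡ 297
2033^512 ≡ 297^2 = 88209 ≡ 555
2033^1024 ≡ 555^2 = 308025 ≡ 1236
1256 = 1024 + 128 + 64 + 32 + 8, so 2033^1256 ≡ 1236·259·300·81·3 ≡ 1074 (mod 2087)
Right side y^r · r^s mod p:
619^2 = 383161 ≡ 1240
619^4 ≡ 1240^2 = 1537600 ≡ 1568
619^8 ≡ 1568^2 = 2458624 ≡ 138
619^16 ≡ 138^2 = 19044 ≡ 261
619^32 ≡ 261^2 = 68121 ≡ 1337
619^64 ≡ 1337^2 = 1787569 ≡ 1097
619^128 ≡ 1097^2 = 1203409 ≡ 1297
619^256 ≡ 1297^2 = 1682209 ≡ 87
619^512 ≡ 87^2 = 7569 ≡ 1308
619^1024 ≡ 1308^2 = 1710864 ≡ 1611
1246 = 1024 + 128 + 64 + 16 + 8 + 4 + 2, so 619^1246 ≡ 1611·1297·1097·261·138·1568·1240 ≡ 2077 (mod 2087)
1246^2 = 1552516 ≡ 1875
1246^4 ≡ 1875^2 = 3515625 ≡ 1117
1246^8 ≡ 1117^2 = 1247689 ≡ 1750
1246^16 ≡ 1750^2 = 3062500 ≡ 871
1246^32 ≡ 871^2 = 758641 ≡ 1060
1246^64 ≡ 1060^2 = 1123600 ≡ 794
1246^128 ≡ 794^2 = 630436 ≡ 162
1246^256 ≡ 162^2 = 26244 ≡ 1200
1246^512 ≡ 1200^2 = 1440000 ≡ 2057
1246^1024 ≡ 2057^2 = 4231249 ≡ 900
1704 = 1024 + 512 + 128 + 32 + 8, so 1246^1704 ≡ 900·2057·162·1060·1750 ≡ 310 (mod 2087)
2077·310 = 643870 ≡ 1074 (mod 2087)
1074 ≡ 1074 (mod 2087), so the signature is genuine.

valid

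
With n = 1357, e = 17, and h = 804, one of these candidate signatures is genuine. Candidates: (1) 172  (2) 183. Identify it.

Candidate 1: 172^17 mod 1357 = 1026
Candidate 2: 183^17 mod 1357 = 804
  → matches h = 804

2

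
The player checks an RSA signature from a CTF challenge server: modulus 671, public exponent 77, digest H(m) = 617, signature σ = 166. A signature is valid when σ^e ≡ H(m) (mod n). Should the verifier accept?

accept

σ^2 ≡ 166^2 = 27556 ≡ 45
σ^4 ≡ 45^2 = 2025 ≡ 12
σ^8 ≡ 12^2 = 144
σ^16 ≡ 144^2 = 20736 ≡ 606
σ^32 ≡ 606^2 = 367236 ≡ 199
σ^64 ≡ 199^2 = 39601 ≡ 12
77 = 64 + 8 + 4 + 1, so σ^77 ≡ 12·144·12·166 ≡ 617 (mod 671)
σ^77 mod 671 = 617 matches H(m).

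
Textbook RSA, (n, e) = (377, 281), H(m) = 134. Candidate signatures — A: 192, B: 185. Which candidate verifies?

A

Candidate A: Squares mod 377: 192^1≡192, 192^2≡295, 192^4≡315, 192^8≡74, 192^16≡198, 192^32≡373, 192^64≡16, 192^128≡256, 192^256≡315; 281 = 256 + 16 + 8 + 1, so 192^281 ≡ 315·198·74·192 ≡ 134 (mod 377)
  → matches H(m) = 134
Candidate B: Squares mod 377: 185^1≡185, 185^2≡295, 185^4≡315, 185^8≡74, 185^16≡198, 185^32≡373, 185^64≡16, 185^128≡256, 185^256≡315; 281 = 256 + 16 + 8 + 1, so 185^281 ≡ 315·198·74·185 ≡ 243 (mod 377)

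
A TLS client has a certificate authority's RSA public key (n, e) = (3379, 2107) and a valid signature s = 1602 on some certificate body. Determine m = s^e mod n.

1995

Squares mod 3379: s^1≡1602, s^2≡1743, s^4≡328, s^8≡2835, s^16≡1963, s^32≡1309, s^64≡328, s^128≡2835, s^256≡1963, s^512≡1309, s^1024≡328, s^2048≡2835
2107 = 2048 + 32 + 16 + 8 + 2 + 1, so s^2107 ≡ 2835·1309·1963·2835·1743·1602 ≡ 1995 (mod 3379)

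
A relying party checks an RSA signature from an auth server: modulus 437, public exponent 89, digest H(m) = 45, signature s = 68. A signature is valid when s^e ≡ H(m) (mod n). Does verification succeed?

passes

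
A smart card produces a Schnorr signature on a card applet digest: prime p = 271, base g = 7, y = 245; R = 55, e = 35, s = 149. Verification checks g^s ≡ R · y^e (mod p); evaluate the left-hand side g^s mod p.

7^2 = 49
7^4 ≡ 49^2 = 2401 ≡ 233
7^8 ≡ 233^2 = 54289 ≡ 89
7^16 ≡ 89^2 = 7921 ≡ 62
7^32 ≡ 62^2 = 3844 ≡ 50
7^64 ≡ 50^2 = 2500 ≡ 61
7^128 ≡ 61^2 = 3721 ≡ 198
149 = 128 + 16 + 4 + 1, so 7^149 ≡ 198·62·233·7 ≡ 134 (mod 271)

134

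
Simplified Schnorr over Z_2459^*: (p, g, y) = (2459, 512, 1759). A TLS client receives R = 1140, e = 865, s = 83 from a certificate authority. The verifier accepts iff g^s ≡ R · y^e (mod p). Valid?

no

g^s mod p:
512^2 = 262144 ≡ 1490
512^4 ≡ 1490^2 = 2220100 ≡ 2082
512^8 ≡ 2082^2 = 4334724 ≡ 1966
512^16 ≡ 1966^2 = 3865156 ≡ 2067
512^32 ≡ 2067^2 = 4272489 ≡ 1206
512^64 ≡ 1206^2 = 1454436 ≡ 1167
83 = 64 + 16 + 2 + 1, so 512^83 ≡ 1167·2067·1490·512 ≡ 998 (mod 2459)
R · y^e mod p:
1759^2 = 3094081 ≡ 659
1759^4 ≡ 659^2 = 434281 ≡ 1497
1759^8 ≡ 1497^2 = 2241009 ≡ 860
1759^16 ≡ 860^2 = 739600 ≡ 1900
1759^32 ≡ 1900^2 = 3610000 ≡ 188
1759^64 ≡ 188^2 = 35344 ≡ 918
1759^128 ≡ 918^2 = 842724 ≡ 1746
1759^256 ≡ 1746^2 = 3048516 ≡ 1815
1759^512 ≡ 1815^2 = 3294225 ≡ 1624
865 = 512 + 256 + 64 + 32 + 1, so 1759^865 ≡ 1624·1815·918·188·1759 ≡ 176 (mod 2459)
1140·176 = 200640 ≡ 1461 (mod 2459)
998 ≠ 1461; the check fails.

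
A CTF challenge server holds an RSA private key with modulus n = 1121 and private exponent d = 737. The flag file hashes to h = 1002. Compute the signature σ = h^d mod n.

h^737 mod 1121 = 471

471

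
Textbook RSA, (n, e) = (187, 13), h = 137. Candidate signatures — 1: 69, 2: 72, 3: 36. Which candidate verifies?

1

Candidate 1: Squares mod 187: 69^1≡69, 69^2≡86, 69^4≡103, 69^8≡137; 13 = 8 + 4 + 1, so 69^13 ≡ 137·103·69 ≡ 137 (mod 187)
  → matches h = 137
Candidate 2: Squares mod 187: 72^1≡72, 72^2≡135, 72^4≡86, 72^8≡103; 13 = 8 + 4 + 1, so 72^13 ≡ 103·86·72 ≡ 106 (mod 187)
Candidate 3: Squares mod 187: 36^1≡36, 36^2≡174, 36^4≡169, 36^8≡137; 13 = 8 + 4 + 1, so 36^13 ≡ 137·169·36 ≡ 49 (mod 187)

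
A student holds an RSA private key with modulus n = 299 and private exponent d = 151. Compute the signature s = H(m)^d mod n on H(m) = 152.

217

(H(m))^2 ≡ 152^2 = 23104 ≡ 81
(H(m))^4 ≡ 81^2 = 6561 ≡ 282
(H(m))^8 ≡ 282^2 = 79524 ≡ 289
(H(m))^16 ≡ 289^2 = 83521 ≡ 100
(H(m))^32 ≡ 100^2 = 10000 ≡ 133
(H(m))^64 ≡ 133^2 = 17689 ≡ 48
(H(m))^128 ≡ 48^2 = 2304 ≡ 211
151 = 128 + 16 + 4 + 2 + 1, so (H(m))^151 ≡ 211·100·282·81·152 ≡ 217 (mod 299)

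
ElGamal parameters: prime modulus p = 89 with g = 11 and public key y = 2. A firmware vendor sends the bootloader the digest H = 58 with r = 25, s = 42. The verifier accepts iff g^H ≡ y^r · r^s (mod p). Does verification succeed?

Left side g^H mod p:
Squares mod 89: 11^1≡11, 11^2≡32, 11^4≡45, 11^8≡67, 11^16≡39, 11^32≡8
58 = 32 + 16 + 8 + 2, so 11^58 ≡ 8·39·67·32 ≡ 4 (mod 89)
Right side y^r · r^s mod p:
Squares mod 89: 2^1≡2, 2^2≡4, 2^4≡16, 2^8≡78, 2^16≡32
25 = 16 + 8 + 1, so 2^25 ≡ 32·78·2 ≡ 8 (mod 89)
Squares mod 89: 25^1≡25, 25^2≡2, 25^4≡4, 25^8≡16, 25^16≡78, 25^32≡32
42 = 32 + 8 + 2, so 25^42 ≡ 32·16·2 ≡ 45 (mod 89)
8·45 = 360 ≡ 4 (mod 89)
4 ≡ 4 (mod 89), so the signature is genuine.

passes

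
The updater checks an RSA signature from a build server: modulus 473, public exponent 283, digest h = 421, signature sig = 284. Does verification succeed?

sig^2 ≡ 284^2 = 80656 ≡ 246
sig^4 ≡ 246^2 = 60516 ≡ 445
sig^8 ≡ 445^2 = 198025 ≡ 311
sig^16 ≡ 311^2 = 96721 ≡ 229
sig^32 ≡ 229^2 = 52441 ≡ 411
sig^64 ≡ 411^2 = 168921 ≡ 60
sig^128 ≡ 60^2 = 3600 ≡ 289
sig^256 ≡ 289^2 = 83521 ≡ 273
283 = 256 + 16 + 8 + 2 + 1, so sig^283 ≡ 273·229·311·246·284 ≡ 421 (mod 473)
sig^283 mod 473 = 421 matches h.

passes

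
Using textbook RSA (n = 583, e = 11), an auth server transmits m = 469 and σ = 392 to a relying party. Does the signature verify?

verifies

σ^2 ≡ 392^2 = 153664 ≡ 335
σ^4 ≡ 335^2 = 112225 ≡ 289
σ^8 ≡ 289^2 = 83521 ≡ 152
11 = 8 + 2 + 1, so σ^11 ≡ 152·335·392 ≡ 469 (mod 583)
Since 469 equals the digest 469, verification succeeds.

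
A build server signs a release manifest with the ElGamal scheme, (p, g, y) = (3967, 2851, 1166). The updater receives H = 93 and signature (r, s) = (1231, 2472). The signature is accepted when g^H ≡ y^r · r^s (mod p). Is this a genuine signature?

forged

Left side g^H mod p:
Squares mod 3967: 2851^1≡2851, 2851^2≡3785, 2851^4≡1388, 2851^8≡2549, 2851^16≡3422, 2851^32≡3467, 2851^64≡79
93 = 64 + 16 + 8 + 4 + 1, so 2851^93 ≡ 79·3422·2549·1388·2851 ≡ 1098 (mod 3967)
Right side y^r · r^s mod p:
Squares mod 3967: 1166^1≡1166, 1166^2≡2842, 1166^4≡152, 1166^8≡3269, 1166^16≡3230, 1166^32≡3657, 1166^64≡892, 1166^128≡2264, 1166^256≡332, 1166^512≡3115, 1166^1024≡3910
1231 = 1024 + 128 + 64 + 8 + 4 + 2 + 1, so 1166^1231 ≡ 3910·2264·892·3269·152·2842·1166 ≡ 1623 (mod 3967)
Squares mod 3967: 1231^1≡1231, 1231^2≡3934, 1231^4≡1089, 1231^8≡3755, 1231^16≡1307, 1231^32≡2439, 1231^64≡2188, 1231^128≡3142, 1231^256≡2268, 1231^512≡2592, 1231^1024≡2333, 1231^2048≡165
2472 = 2048 + 256 + 128 + 32 + 8, so 1231^2472 ≡ 165·2268·3142·2439·3755 ≡ 3415 (mod 3967)
1623·3415 = 5542545 ≡ 646 (mod 3967)
1098 ≠ 646, so verification fails.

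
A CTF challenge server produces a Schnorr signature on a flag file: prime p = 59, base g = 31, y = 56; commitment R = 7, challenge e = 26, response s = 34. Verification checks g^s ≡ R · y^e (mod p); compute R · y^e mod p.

9

56^2 = 3136 ≡ 9
56^4 ≡ 9^2 = 81 ≡ 22
56^8 ≡ 22^2 = 484 ≡ 12
56^16 ≡ 12^2 = 144 ≡ 26
26 = 16 + 8 + 2, so 56^26 ≡ 26·12·9 ≡ 35 (mod 59)
R · y^e ≡ 7·35 = 245 ≡ 9 (mod 59)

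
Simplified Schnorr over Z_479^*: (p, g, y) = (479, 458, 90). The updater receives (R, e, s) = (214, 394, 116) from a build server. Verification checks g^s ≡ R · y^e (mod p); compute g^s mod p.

442

458^2 = 209764 ≡ 441
458^4 ≡ 441^2 = 194481 ≡ 7
458^8 ≡ 7^2 = 49
458^16 ≡ 49^2 = 2401 ≡ 6
458^32 ≡ 6^2 = 36
458^64 ≡ 36^2 = 1296 ≡ 338
116 = 64 + 32 + 16 + 4, so 458^116 ≡ 338·36·6·7 ≡ 442 (mod 479)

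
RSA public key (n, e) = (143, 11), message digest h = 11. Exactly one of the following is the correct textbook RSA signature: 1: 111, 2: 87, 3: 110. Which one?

Candidate 1: Squares mod 143: 111^1≡111, 111^2≡23, 111^4≡100, 111^8≡133; 11 = 8 + 2 + 1, so 111^11 ≡ 133·23·111 ≡ 67 (mod 143)
Candidate 2: Squares mod 143: 87^1≡87, 87^2≡133, 87^4≡100, 87^8≡133; 11 = 8 + 2 + 1, so 87^11 ≡ 133·133·87 ≡ 120 (mod 143)
Candidate 3: Squares mod 143: 110^1≡110, 110^2≡88, 110^4≡22, 110^8≡55; 11 = 8 + 2 + 1, so 110^11 ≡ 55·88·110 ≡ 11 (mod 143)
  → matches h = 11

3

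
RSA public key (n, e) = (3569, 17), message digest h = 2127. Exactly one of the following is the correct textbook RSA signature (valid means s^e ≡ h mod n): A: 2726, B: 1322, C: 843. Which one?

Candidate A: Squares mod 3569: 2726^1≡2726, 2726^2≡418, 2726^4≡3412, 2726^8≡3235, 2726^16≡917; 17 = 16 + 1, so 2726^17 ≡ 917·2726 ≡ 1442 (mod 3569)
Candidate B: Squares mod 3569: 1322^1≡1322, 1322^2≡2443, 1322^4≡881, 1322^8≡1688, 1322^16≡1282; 17 = 16 + 1, so 1322^17 ≡ 1282·1322 ≡ 3098 (mod 3569)
Candidate C: Squares mod 3569: 843^1≡843, 843^2≡418, 843^4≡3412, 843^8≡3235, 843^16≡917; 17 = 16 + 1, so 843^17 ≡ 917·843 ≡ 2127 (mod 3569)
  → matches h = 2127

C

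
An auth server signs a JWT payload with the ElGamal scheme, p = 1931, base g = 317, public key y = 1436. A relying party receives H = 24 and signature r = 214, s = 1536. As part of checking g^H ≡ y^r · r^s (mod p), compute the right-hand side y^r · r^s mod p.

1436^2 = 2062096 ≡ 1719
1436^4 ≡ 1719^2 = 2954961 ≡ 531
1436^8 ≡ 531^2 = 281961 ≡ 35
1436^16 ≡ 35^2 = 1225
1436^32 ≡ 1225^2 = 1500625 ≡ 238
1436^64 ≡ 238^2 = 56644 ≡ 645
1436^128 ≡ 645^2 = 416025 ≡ 860
214 = 128 + 64 + 16 + 4 + 2, so 1436^214 ≡ 860·645·1225·531·1719 ≡ 1372 (mod 1931)
214^2 = 45796 ≡ 1383
214^4 ≡ 1383^2 = 1912689 ≡ 999
214^8 ≡ 999^2 = 998001 ≡ 1605
214^16 ≡ 1605^2 = 2576025 ≡ 71
214^32 ≡ 71^2 = 5041 ≡ 1179
214^64 ≡ 1179^2 = 1390041 ≡ 1652
214^128 ≡ 1652^2 = 2729104 ≡ 601
214^256 ≡ 601^2 = 361201 ≡ 104
214^512 ≡ 104^2 = 10816 ≡ 1161
214^1024 ≡ 1161^2 = 1347921 ≡ 83
1536 = 1024 + 512, so 214^1536 ≡ 83·1161 ≡ 1744 (mod 1931)
y^r · r^s ≡ 1372·1744 = 2392768 ≡ 259 (mod 1931)

259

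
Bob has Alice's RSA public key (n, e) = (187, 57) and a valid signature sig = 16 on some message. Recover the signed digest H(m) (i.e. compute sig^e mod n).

135

Squares mod 187: sig^1≡16, sig^2≡69, sig^4≡86, sig^8≡103, sig^16≡137, sig^32≡69
57 = 32 + 16 + 8 + 1, so sig^57 ≡ 69·137·103·16 ≡ 135 (mod 187)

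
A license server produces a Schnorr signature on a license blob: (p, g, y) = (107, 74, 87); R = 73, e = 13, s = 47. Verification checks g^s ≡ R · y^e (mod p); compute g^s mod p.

68

74^2 = 5476 ≡ 19
74^4 ≡ 19^2 = 361 ≡ 40
74^8 ≡ 40^2 = 1600 ≡ 102
74^16 ≡ 102^2 = 10404 ≡ 25
74^32 ≡ 25^2 = 625 ≡ 90
47 = 32 + 8 + 4 + 2 + 1, so 74^47 ≡ 90·102·40·19·74 ≡ 68 (mod 107)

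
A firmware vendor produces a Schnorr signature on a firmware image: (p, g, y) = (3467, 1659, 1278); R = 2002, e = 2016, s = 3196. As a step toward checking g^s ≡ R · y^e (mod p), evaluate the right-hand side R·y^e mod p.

1680

1278^2 = 1633284 ≡ 327
1278^4 ≡ 327^2 = 106929 ≡ 2919
1278^8 ≡ 2919^2 = 8520561 ≡ 2142
1278^16 ≡ 2142^2 = 4588164 ≡ 1323
1278^32 ≡ 1323^2 = 1750329 ≡ 2961
1278^64 ≡ 2961^2 = 8767521 ≡ 2945
1278^128 ≡ 2945^2 = 8673025 ≡ 2058
1278^256 ≡ 2058^2 = 4235364 ≡ 2157
1278^512 ≡ 2157^2 = 4652649 ≡ 3402
1278^1024 ≡ 3402^2 = 11573604 ≡ 758
2016 = 1024 + 512 + 256 + 128 + 64 + 32, so 1278^2016 ≡ 758·3402·2157·2058·2945·2961 ≡ 413 (mod 3467)
R · y^e ≡ 2002·413 = 826826 ≡ 1680 (mod 3467)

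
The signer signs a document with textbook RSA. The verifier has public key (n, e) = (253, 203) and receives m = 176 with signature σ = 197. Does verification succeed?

fails

Squares mod 253: σ^1≡197, σ^2≡100, σ^4≡133, σ^8≡232, σ^16≡188, σ^32≡177, σ^64≡210, σ^128≡78
203 = 128 + 64 + 8 + 2 + 1, so σ^203 ≡ 78·210·232·100·197 ≡ 142 (mod 253)
The recovered value 142 does not match the digest 176.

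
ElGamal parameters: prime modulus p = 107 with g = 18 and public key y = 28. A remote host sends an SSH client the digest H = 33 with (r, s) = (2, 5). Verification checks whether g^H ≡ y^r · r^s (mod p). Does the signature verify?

Left side g^H mod p:
18^2 = 324 ≡ 3
18^4 ≡ 3^2 = 9
18^8 ≡ 9^2 = 81
18^16 ≡ 81^2 = 6561 ≡ 34
18^32 ≡ 34^2 = 1156 ≡ 86
33 = 32 + 1, so 18^33 ≡ 86·18 ≡ 50 (mod 107)
Right side y^r · r^s mod p:
28^2 = 784 ≡ 35
2^2 = 4
2^4 ≡ 4^2 = 16
5 = 4 + 1, so 2^5 ≡ 16·2 ≡ 32 (mod 107)
35·32 = 1120 ≡ 50 (mod 107)
50 ≡ 50 (mod 107), so the signature is genuine.

verifies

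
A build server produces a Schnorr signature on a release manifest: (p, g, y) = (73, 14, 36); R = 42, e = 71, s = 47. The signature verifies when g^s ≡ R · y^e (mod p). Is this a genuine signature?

forged

g^s mod p:
14^2 = 196 ≡ 50
14^4 ≡ 50^2 = 2500 ≡ 18
14^8 ≡ 18^2 = 324 ≡ 32
14^16 ≡ 32^2 = 1024 ≡ 2
14^32 ≡ 2^2 = 4
47 = 32 + 8 + 4 + 2 + 1, so 14^47 ≡ 4·32·18·50·14 ≡ 11 (mod 73)
R · y^e mod p:
36^2 = 1296 ≡ 55
36^4 ≡ 55^2 = 3025 ≡ 32
36^8 ≡ 32^2 = 1024 ≡ 2
36^16 ≡ 2^2 = 4
36^32 ≡ 4^2 = 16
36^64 ≡ 16^2 = 256 ≡ 37
71 = 64 + 4 + 2 + 1, so 36^71 ≡ 37·32·55·36 ≡ 71 (mod 73)
42·71 = 2982 ≡ 62 (mod 73)
11 ≠ 62; the check fails.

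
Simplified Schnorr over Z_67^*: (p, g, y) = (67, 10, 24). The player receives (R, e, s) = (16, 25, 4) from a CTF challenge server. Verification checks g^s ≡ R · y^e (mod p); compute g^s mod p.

10^2 = 100 ≡ 33
10^4 ≡ 33^2 = 1089 ≡ 17

17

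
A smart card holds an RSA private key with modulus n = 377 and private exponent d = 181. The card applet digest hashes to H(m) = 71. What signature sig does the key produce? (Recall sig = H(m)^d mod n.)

Squares mod 377: (H(m))^1≡71, (H(m))^2≡140, (H(m))^4≡373, (H(m))^8≡16, (H(m))^16≡256, (H(m))^32≡315, (H(m))^64≡74, (H(m))^128≡198
181 = 128 + 32 + 16 + 4 + 1, so (H(m))^181 ≡ 198·315·256·373·71 ≡ 357 (mod 377)

357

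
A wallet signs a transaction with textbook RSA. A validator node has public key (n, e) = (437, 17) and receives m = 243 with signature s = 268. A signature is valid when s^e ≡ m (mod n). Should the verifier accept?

s^17 mod 437 = 10
The recovered value 10 does not match the digest 243.

reject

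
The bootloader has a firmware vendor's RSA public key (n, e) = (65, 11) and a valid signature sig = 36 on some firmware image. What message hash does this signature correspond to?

sig^2 ≡ 36^2 = 1296 ≡ 61
sig^4 ≡ 61^2 = 3721 ≡ 16
sig^8 ≡ 16^2 = 256 ≡ 61
11 = 8 + 2 + 1, so sig^11 ≡ 61·61·36 ≡ 56 (mod 65)

56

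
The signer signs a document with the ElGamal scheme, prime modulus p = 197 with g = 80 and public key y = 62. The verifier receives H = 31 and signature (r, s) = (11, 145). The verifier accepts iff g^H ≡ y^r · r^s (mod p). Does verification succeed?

fails

Left side g^H mod p:
80^2 = 6400 ≡ 96
80^4 ≡ 96^2 = 9216 ≡ 154
80^8 ≡ 154^2 = 23716 ≡ 76
80^16 ≡ 76^2 = 5776 ≡ 63
31 = 16 + 8 + 4 + 2 + 1, so 80^31 ≡ 63·76·154·96·80 ≡ 57 (mod 197)
Right side y^r · r^s mod p:
62^2 = 3844 ≡ 101
62^4 ≡ 101^2 = 10201 ≡ 154
62^8 ≡ 154^2 = 23716 ≡ 76
11 = 8 + 2 + 1, so 62^11 ≡ 76·101·62 ≡ 157 (mod 197)
11^2 = 121
11^4 ≡ 121^2 = 14641 ≡ 63
11^8 ≡ 63^2 = 3969 ≡ 29
11^16 ≡ 29^2 = 841 ≡ 53
11^32 ≡ 53^2 = 2809 ≡ 51
11^64 ≡ 51^2 = 2601 ≡ 40
11^128 ≡ 40^2 = 1600 ≡ 24
145 = 128 + 16 + 1, so 11^145 ≡ 24·53·11 ≡ 5 (mod 197)
157·5 = 785 ≡ 194 (mod 197)
57 ≠ 194, so verification fails.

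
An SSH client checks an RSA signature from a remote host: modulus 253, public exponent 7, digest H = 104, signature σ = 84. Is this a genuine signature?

forged

Squares mod 253: σ^1≡84, σ^2≡225, σ^4≡25
7 = 4 + 2 + 1, so σ^7 ≡ 25·225·84 ≡ 149 (mod 253)
σ^7 mod 253 = 149, but H = 104.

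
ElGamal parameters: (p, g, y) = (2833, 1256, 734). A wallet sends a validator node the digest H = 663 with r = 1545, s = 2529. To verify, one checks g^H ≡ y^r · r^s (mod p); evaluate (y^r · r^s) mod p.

734^1545 mod 2833 = 2640
1545^2529 mod 2833 = 1018
y^r · r^s ≡ 2640·1018 = 2687520 ≡ 1836 (mod 2833)

1836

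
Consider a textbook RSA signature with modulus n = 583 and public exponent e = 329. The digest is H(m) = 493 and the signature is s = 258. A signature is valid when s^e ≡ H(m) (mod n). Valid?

s^2 ≡ 258^2 = 66564 ≡ 102
s^4 ≡ 102^2 = 10404 ≡ 493
s^8 ≡ 493^2 = 243049 ≡ 521
s^16 ≡ 521^2 = 271441 ≡ 346
s^32 ≡ 346^2 = 119716 ≡ 201
s^64 ≡ 201^2 = 40401 ≡ 174
s^128 ≡ 174^2 = 30276 ≡ 543
s^256 ≡ 543^2 = 294849 ≡ 434
329 = 256 + 64 + 8 + 1, so s^329 ≡ 434·174·521·258 ≡ 493 (mod 583)
s^329 mod 583 = 493 matches H(m).

yes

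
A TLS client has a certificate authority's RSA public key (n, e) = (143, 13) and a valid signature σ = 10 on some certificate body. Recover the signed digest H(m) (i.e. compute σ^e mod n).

σ^2 ≡ 10^2 = 100
σ^4 ≡ 100^2 = 10000 ≡ 133
σ^8 ≡ 133^2 = 17689 ≡ 100
13 = 8 + 4 + 1, so σ^13 ≡ 100·133·10 ≡ 10 (mod 143)

10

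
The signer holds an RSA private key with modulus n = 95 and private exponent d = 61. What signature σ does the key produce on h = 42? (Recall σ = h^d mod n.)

Squares mod 95: h^1≡42, h^2≡54, h^4≡66, h^8≡81, h^16≡6, h^32≡36
61 = 32 + 16 + 8 + 4 + 1, so h^61 ≡ 36·6·81·66·42 ≡ 82 (mod 95)

82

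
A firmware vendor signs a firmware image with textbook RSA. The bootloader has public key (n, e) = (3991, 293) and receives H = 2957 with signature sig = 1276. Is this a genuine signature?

sig^2 ≡ 1276^2 = 1628176 ≡ 3839
sig^4 ≡ 3839^2 = 14737921 ≡ 3149
sig^8 ≡ 3149^2 = 9916201 ≡ 2557
sig^16 ≡ 2557^2 = 6538249 ≡ 991
sig^32 ≡ 991^2 = 982081 ≡ 295
sig^64 ≡ 295^2 = 87025 ≡ 3214
sig^128 ≡ 3214^2 = 10329796 ≡ 1088
sig^256 ≡ 1088^2 = 1183744 ≡ 2408
293 = 256 + 32 + 4 + 1, so sig^293 ≡ 2408·295·3149·1276 ≡ 2957 (mod 3991)
sig^293 mod 3991 = 2957 matches H.

genuine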